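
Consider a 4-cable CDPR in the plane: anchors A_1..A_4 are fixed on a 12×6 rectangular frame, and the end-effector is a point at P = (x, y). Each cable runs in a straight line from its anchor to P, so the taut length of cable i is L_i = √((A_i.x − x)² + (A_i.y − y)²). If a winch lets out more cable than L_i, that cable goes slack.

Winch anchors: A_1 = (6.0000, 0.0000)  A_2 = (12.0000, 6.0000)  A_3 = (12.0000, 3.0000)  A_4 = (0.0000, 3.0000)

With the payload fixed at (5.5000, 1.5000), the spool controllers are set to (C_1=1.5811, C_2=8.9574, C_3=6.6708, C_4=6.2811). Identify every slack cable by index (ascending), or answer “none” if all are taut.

cable 1: √((0.5000)²+(-1.5000)²)=1.5811, C_1=1.5811: taut
cable 2: √((6.5000)²+(4.5000)²)=7.9057, C_2=8.9574: slack
cable 3: √((6.5000)²+(1.5000)²)=6.6708, C_3=6.6708: taut
cable 4: √((-5.5000)²+(1.5000)²)=5.7009, C_4=6.2811: slack

2, 4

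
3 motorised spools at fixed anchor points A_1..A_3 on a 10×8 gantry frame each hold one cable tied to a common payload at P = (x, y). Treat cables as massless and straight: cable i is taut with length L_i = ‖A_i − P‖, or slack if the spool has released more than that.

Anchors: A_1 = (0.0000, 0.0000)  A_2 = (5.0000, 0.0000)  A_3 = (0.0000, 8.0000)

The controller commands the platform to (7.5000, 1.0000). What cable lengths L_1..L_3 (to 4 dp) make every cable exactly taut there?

L_1: Δ = A_1−P = (-7.5000, -1.0000) → ‖Δ‖ = √57.2500 = 7.5664
L_2: Δ = A_2−P = (-2.5000, -1.0000) → ‖Δ‖ = √7.2500 = 2.6926
L_3: Δ = A_3−P = (-7.5000, 7.0000) → ‖Δ‖ = √105.2500 = 10.2591

(7.5664, 2.6926, 10.2591)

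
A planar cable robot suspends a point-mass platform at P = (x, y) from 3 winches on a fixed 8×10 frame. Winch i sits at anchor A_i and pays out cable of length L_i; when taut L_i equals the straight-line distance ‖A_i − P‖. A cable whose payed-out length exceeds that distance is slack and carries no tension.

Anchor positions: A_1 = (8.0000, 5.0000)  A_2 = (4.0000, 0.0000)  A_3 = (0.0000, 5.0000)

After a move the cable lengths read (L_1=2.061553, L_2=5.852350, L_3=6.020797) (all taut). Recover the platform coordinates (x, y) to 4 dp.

circle eqns → linear via eq_j − eq_1; set q_j = A_j·A_j − L_j²
q_1 = 64.0000+25.0000−4.2500 = 84.7500
8.0000·x + 10.0000·y = q_1−q_2 = 103.0000
16.0000·x + 0.0000·y = q_1−q_3 = 96.0000
solve first two rows → x=6.0000, y=5.5000

(6.0000, 5.5000)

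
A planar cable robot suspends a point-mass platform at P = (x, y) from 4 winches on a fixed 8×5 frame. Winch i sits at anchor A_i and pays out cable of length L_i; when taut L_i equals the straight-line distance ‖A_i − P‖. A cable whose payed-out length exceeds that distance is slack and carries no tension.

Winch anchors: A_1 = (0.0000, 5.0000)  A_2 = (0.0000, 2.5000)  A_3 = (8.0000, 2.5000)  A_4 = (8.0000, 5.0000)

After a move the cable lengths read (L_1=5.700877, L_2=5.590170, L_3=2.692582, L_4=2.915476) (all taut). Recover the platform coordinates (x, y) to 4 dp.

expand ‖A_i−P‖²=L_i² and subtract eq 1 (c_i ≔ ‖A_i‖²−L_i²)
c_1 = 0.0000+25.0000−32.5000 = -7.5000
eq1−eq2 → [0.0000  5.0000]·P = 17.5000
eq1−eq3 → [-16.0000  5.0000]·P = -70.5000
eq1−eq4 → [-16.0000  0.0000]·P = -88.0000
2×2 solve → P = (5.5000, 3.5000)
check cable 4: ‖A_4−P‖² = 8.5000 ≈ L_4² = 8.5000 ✓

(5.5000, 3.5000)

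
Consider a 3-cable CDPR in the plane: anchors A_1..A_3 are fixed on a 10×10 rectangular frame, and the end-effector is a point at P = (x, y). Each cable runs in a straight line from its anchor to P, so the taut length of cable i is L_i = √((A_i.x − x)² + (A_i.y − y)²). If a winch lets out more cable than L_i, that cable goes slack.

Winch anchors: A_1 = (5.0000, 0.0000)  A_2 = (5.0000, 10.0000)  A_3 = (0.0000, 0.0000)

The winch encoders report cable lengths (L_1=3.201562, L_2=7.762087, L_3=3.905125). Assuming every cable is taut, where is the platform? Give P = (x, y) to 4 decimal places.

(3.0000, 2.5000)

expand ‖A_i−P‖²=L_i² and subtract eq 1 (q_i ≔ ‖A_i‖²−L_i²)
q_1 = 25.0000+0.0000−10.2500 = 14.7500
eq1−eq2 → [0.0000  -20.0000]·P = -50.0000
eq1−eq3 → [10.0000  0.0000]·P = 30.0000
2×2 solve → P = (3.0000, 2.5000)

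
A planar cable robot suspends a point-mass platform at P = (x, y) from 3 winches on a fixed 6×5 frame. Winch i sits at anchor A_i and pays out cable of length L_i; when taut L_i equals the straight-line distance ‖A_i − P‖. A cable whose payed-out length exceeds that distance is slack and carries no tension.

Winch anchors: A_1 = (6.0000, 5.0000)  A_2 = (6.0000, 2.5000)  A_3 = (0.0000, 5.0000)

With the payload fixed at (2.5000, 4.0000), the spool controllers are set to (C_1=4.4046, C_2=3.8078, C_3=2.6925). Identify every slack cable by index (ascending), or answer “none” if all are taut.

1

cable 1: L_1 = ‖A_1−P‖ = 3.6401;  C_1 = 4.4046 → slack
cable 2: L_2 = ‖A_2−P‖ = 3.8079;  C_2 = 3.8078 → taut
cable 3: L_3 = ‖A_3−P‖ = 2.6926;  C_3 = 2.6925 → taut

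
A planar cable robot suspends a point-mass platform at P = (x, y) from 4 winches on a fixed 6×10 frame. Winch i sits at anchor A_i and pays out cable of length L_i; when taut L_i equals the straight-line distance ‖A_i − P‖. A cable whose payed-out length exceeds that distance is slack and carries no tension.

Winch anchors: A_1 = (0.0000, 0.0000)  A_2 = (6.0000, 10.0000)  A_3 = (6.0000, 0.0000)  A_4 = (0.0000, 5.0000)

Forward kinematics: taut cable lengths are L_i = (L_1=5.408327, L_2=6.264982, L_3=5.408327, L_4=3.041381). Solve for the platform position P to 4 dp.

(3.0000, 4.5000)

each cable: (A_i−P)·(A_i−P) = L_i²; let q_i = ‖A_i‖²−L_i²
q_1 = 0.0000+0.0000−29.2500 = -29.2500
row 1: -12.0000x − 20.0000y = -126.0000  (q_2=96.7500)
row 2: -12.0000x + 0.0000y = -36.0000  (q_3=6.7500)
row 3: 0.0000x − 10.0000y = -45.0000  (q_4=15.7500)
Cramer on rows 1–2 → x = 3.0000, y = 4.5000
check cable 4: ‖A_4−P‖² = 9.2500 ≈ L_4² = 9.2500 ✓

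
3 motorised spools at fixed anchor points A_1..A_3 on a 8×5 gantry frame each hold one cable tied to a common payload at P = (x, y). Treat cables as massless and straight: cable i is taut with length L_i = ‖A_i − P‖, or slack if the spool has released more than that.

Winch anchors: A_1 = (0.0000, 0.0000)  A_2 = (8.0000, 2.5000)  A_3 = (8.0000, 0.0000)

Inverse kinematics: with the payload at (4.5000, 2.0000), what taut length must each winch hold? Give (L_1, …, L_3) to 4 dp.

L_1: Δ = A_1−P = (-4.5000, -2.0000) → ‖Δ‖ = √24.2500 = 4.9244
L_2: Δ = A_2−P = (3.5000, 0.5000) → ‖Δ‖ = √12.5000 = 3.5355
L_3: Δ = A_3−P = (3.5000, -2.0000) → ‖Δ‖ = √16.2500 = 4.0311

(4.9244, 3.5355, 4.0311)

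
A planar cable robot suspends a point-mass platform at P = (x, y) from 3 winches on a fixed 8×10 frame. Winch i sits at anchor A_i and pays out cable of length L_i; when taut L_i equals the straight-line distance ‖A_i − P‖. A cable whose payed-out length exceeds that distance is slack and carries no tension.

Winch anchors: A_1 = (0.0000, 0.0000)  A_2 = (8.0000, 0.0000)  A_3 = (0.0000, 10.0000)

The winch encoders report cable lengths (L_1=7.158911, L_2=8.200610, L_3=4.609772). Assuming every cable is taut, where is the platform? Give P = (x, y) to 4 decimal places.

circle eqns → linear via eq_j − eq_1; set q_j = A_j·A_j − L_j²
q_1 = 0.0000+0.0000−51.2500 = -51.2500
-16.0000·x + 0.0000·y = q_1−q_2 = -48.0000
0.0000·x − 20.0000·y = q_1−q_3 = -130.0000
solve first two rows → x=3.0000, y=6.5000

(3.0000, 6.5000)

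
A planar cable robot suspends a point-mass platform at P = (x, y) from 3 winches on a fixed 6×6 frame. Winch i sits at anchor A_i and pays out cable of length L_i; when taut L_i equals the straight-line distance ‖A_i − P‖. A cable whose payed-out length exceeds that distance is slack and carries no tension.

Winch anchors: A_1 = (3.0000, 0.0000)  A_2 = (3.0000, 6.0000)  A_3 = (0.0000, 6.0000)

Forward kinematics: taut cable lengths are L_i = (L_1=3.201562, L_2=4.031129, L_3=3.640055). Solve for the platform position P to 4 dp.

(1.0000, 2.5000)

each cable: (A_i−P)·(A_i−P) = L_i²; let q_i = ‖A_i‖²−L_i²
q_1 = 9.0000+0.0000−10.2500 = -1.2500
row 1: 0.0000x − 12.0000y = -30.0000  (q_2=28.7500)
row 2: 6.0000x − 12.0000y = -24.0000  (q_3=22.7500)
Cramer on rows 1–2 → x = 1.0000, y = 2.5000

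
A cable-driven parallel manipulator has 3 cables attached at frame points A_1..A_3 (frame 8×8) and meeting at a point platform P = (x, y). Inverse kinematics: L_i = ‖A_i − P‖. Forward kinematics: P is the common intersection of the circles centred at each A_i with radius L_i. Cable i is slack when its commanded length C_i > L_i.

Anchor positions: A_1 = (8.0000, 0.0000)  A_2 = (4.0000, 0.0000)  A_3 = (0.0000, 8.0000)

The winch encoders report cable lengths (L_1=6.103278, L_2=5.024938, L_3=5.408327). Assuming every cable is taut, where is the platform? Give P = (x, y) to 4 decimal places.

(4.5000, 5.0000)

expand ‖A_i−P‖²=L_i² and subtract eq 1 (k_i ≔ ‖A_i‖²−L_i²)
k_1 = 64.0000+0.0000−37.2500 = 26.7500
eq1−eq2 → [8.0000  0.0000]·P = 36.0000
eq1−eq3 → [16.0000  -16.0000]·P = -8.0000
2×2 solve → P = (4.5000, 5.0000)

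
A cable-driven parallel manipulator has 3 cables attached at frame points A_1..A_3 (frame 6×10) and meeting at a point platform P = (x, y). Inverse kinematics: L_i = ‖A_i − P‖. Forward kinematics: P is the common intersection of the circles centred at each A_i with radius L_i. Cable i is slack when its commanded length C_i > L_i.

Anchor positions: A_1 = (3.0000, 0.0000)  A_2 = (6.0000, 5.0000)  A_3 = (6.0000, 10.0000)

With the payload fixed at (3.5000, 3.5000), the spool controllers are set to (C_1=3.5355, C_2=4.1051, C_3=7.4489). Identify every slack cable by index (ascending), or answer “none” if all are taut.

cable 1: √((-0.5000)²+(-3.5000)²)=3.5355, C_1=3.5355: taut
cable 2: √((2.5000)²+(1.5000)²)=2.9155, C_2=4.1051: slack
cable 3: √((2.5000)²+(6.5000)²)=6.9642, C_3=7.4489: slack

2, 3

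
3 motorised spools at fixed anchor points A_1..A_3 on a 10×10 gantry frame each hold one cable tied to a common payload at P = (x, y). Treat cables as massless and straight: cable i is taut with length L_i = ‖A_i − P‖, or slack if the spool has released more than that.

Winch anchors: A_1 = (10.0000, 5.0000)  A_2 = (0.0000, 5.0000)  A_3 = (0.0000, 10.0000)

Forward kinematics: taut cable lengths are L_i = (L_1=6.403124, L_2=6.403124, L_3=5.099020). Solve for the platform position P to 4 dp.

(5.0000, 9.0000)

circle eqns → linear via eq_j − eq_1; set c_j = A_j·A_j − L_j²
c_1 = 100.0000+25.0000−41.0000 = 84.0000
20.0000·x + 0.0000·y = c_1−c_2 = 100.0000
20.0000·x − 10.0000·y = c_1−c_3 = 10.0000
solve first two rows → x=5.0000, y=9.0000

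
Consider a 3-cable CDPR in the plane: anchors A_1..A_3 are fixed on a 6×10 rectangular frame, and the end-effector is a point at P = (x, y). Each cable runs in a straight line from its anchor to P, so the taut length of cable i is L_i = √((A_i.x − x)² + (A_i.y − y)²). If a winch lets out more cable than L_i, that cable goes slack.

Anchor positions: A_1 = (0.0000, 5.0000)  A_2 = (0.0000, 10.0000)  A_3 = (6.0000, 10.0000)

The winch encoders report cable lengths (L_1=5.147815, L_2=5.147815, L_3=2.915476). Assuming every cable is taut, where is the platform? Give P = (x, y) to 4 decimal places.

each cable: (A_i−P)·(A_i−P) = L_i²; let q_i = ‖A_i‖²−L_i²
q_1 = 0.0000+25.0000−26.5000 = -1.5000
row 1: 0.0000x − 10.0000y = -75.0000  (q_2=73.5000)
row 2: -12.0000x − 10.0000y = -129.0000  (q_3=127.5000)
Cramer on rows 1–2 → x = 4.5000, y = 7.5000

(4.5000, 7.5000)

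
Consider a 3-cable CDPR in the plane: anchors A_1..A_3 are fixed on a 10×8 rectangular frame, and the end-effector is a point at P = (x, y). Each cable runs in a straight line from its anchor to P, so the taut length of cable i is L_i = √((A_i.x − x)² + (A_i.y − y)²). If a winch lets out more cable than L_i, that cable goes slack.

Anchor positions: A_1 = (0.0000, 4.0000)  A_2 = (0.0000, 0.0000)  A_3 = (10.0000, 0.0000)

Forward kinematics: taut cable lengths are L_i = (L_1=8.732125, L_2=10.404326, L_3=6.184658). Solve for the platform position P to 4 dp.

expand ‖A_i−P‖²=L_i² and subtract eq 1 (c_i ≔ ‖A_i‖²−L_i²)
c_1 = 0.0000+16.0000−76.2500 = -60.2500
eq1−eq2 → [0.0000  8.0000]·P = 48.0000
eq1−eq3 → [-20.0000  8.0000]·P = -122.0000
2×2 solve → P = (8.5000, 6.0000)

(8.5000, 6.0000)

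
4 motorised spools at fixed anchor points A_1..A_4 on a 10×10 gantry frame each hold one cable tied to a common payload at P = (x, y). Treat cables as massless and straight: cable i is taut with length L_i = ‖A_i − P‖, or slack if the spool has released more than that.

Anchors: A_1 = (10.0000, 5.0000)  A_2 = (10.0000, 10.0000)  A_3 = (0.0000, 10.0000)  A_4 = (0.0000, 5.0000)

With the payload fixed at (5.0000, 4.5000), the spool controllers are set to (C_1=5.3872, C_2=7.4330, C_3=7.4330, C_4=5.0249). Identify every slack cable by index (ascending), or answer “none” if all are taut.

i=1: geometric 5.0249 vs commanded 5.3872 ⇒ slack
i=2: geometric 7.4330 vs commanded 7.4330 ⇒ taut
i=3: geometric 7.4330 vs commanded 7.4330 ⇒ taut
i=4: geometric 5.0249 vs commanded 5.0249 ⇒ taut

1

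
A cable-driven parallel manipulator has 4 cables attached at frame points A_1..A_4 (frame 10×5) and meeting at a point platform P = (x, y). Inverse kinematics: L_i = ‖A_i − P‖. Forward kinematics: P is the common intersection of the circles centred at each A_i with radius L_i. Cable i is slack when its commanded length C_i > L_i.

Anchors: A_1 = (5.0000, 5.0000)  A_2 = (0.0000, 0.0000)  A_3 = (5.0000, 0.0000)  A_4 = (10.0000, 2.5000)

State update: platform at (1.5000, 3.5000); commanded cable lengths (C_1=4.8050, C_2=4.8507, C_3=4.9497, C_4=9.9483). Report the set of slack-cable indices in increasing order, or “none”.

cable 1: L_1 = ‖A_1−P‖ = 3.8079;  C_1 = 4.8050 → slack
cable 2: L_2 = ‖A_2−P‖ = 3.8079;  C_2 = 4.8507 → slack
cable 3: L_3 = ‖A_3−P‖ = 4.9497;  C_3 = 4.9497 → taut
cable 4: L_4 = ‖A_4−P‖ = 8.5586;  C_4 = 9.9483 → slack

1, 2, 4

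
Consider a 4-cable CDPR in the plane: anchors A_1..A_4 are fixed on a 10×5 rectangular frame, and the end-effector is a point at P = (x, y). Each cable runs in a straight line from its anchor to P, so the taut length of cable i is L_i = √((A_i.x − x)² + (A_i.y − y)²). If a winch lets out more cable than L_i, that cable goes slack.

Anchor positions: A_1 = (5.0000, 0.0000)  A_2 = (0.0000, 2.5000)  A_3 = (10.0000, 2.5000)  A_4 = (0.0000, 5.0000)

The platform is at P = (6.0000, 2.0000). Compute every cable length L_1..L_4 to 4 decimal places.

(2.2361, 6.0208, 4.0311, 6.7082)

L_1 = √((5.0000−6.0000)² + (0.0000−2.0000)²) = 2.2361
L_2 = √((0.0000−6.0000)² + (2.5000−2.0000)²) = 6.0208
L_3 = √((10.0000−6.0000)² + (2.5000−2.0000)²) = 4.0311
L_4 = √((0.0000−6.0000)² + (5.0000−2.0000)²) = 6.7082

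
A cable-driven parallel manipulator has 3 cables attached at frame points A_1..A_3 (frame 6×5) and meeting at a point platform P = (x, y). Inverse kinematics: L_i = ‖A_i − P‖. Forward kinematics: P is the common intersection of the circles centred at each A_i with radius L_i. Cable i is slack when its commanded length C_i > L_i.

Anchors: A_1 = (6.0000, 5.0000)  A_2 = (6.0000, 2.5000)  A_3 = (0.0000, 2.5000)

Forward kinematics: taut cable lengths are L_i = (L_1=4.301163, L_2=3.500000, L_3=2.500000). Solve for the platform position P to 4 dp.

expand ‖A_i−P‖²=L_i² and subtract eq 1 (q_i ≔ ‖A_i‖²−L_i²)
q_1 = 36.0000+25.0000−18.5000 = 42.5000
eq1−eq2 → [0.0000  5.0000]·P = 12.5000
eq1−eq3 → [12.0000  5.0000]·P = 42.5000
2×2 solve → P = (2.5000, 2.5000)

(2.5000, 2.5000)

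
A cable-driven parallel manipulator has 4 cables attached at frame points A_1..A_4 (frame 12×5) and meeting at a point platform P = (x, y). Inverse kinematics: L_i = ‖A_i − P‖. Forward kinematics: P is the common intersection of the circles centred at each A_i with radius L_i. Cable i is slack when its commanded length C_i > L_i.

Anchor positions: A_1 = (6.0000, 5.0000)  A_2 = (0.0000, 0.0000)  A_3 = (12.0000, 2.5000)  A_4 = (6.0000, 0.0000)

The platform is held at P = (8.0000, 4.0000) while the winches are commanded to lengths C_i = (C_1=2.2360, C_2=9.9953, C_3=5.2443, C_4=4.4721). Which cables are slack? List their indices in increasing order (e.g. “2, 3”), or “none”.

cable 1: L_1 = ‖A_1−P‖ = 2.2361;  C_1 = 2.2360 → taut
cable 2: L_2 = ‖A_2−P‖ = 8.9443;  C_2 = 9.9953 → slack
cable 3: L_3 = ‖A_3−P‖ = 4.2720;  C_3 = 5.2443 → slack
cable 4: L_4 = ‖A_4−P‖ = 4.4721;  C_4 = 4.4721 → taut

2, 3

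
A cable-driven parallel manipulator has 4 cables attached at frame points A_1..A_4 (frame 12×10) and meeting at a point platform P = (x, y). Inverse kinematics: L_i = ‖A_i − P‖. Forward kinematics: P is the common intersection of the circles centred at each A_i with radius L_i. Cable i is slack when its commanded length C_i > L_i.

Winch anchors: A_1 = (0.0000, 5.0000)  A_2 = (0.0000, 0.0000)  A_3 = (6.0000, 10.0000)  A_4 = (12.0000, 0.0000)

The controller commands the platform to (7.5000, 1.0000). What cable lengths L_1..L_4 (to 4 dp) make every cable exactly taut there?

(8.5000, 7.5664, 9.1241, 4.6098)

L_1: Δ = A_1−P = (-7.5000, 4.0000) → ‖Δ‖ = √72.2500 = 8.5000
L_2: Δ = A_2−P = (-7.5000, -1.0000) → ‖Δ‖ = √57.2500 = 7.5664
L_3: Δ = A_3−P = (-1.5000, 9.0000) → ‖Δ‖ = √83.2500 = 9.1241
L_4: Δ = A_4−P = (4.5000, -1.0000) → ‖Δ‖ = √21.2500 = 4.6098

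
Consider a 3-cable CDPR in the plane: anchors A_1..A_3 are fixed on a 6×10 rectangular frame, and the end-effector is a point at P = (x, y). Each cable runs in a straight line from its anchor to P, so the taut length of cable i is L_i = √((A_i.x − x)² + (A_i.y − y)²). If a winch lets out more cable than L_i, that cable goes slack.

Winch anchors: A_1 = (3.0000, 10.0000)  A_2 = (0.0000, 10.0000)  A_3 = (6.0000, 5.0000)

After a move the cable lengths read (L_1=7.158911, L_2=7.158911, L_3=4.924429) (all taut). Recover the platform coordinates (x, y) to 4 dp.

(1.5000, 3.0000)

circle eqns → linear via eq_j − eq_1; set k_j = A_j·A_j − L_j²
k_1 = 9.0000+100.0000−51.2500 = 57.7500
6.0000·x + 0.0000·y = k_1−k_2 = 9.0000
-6.0000·x + 10.0000·y = k_1−k_3 = 21.0000
solve first two rows → x=1.5000, y=3.0000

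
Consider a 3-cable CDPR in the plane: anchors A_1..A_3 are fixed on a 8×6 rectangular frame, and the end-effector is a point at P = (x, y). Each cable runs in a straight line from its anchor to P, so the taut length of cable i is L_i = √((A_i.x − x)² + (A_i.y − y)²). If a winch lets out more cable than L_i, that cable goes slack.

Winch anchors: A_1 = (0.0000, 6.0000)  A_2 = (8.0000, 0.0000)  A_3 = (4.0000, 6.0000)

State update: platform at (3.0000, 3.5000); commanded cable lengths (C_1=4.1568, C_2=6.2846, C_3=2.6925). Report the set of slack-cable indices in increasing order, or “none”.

cable 1: L_1 = ‖A_1−P‖ = 3.9051;  C_1 = 4.1568 → slack
cable 2: L_2 = ‖A_2−P‖ = 6.1033;  C_2 = 6.2846 → slack
cable 3: L_3 = ‖A_3−P‖ = 2.6926;  C_3 = 2.6925 → taut

1, 2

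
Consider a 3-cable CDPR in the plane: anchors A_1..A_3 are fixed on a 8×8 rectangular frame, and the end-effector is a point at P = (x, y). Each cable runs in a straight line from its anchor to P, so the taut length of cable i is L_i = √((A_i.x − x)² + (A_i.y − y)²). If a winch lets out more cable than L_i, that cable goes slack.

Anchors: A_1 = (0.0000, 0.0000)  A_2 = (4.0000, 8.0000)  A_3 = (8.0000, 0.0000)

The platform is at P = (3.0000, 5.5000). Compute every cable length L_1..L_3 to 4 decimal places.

L_1: Δ = A_1−P = (-3.0000, -5.5000) → ‖Δ‖ = √39.2500 = 6.2650
L_2: Δ = A_2−P = (1.0000, 2.5000) → ‖Δ‖ = √7.2500 = 2.6926
L_3: Δ = A_3−P = (5.0000, -5.5000) → ‖Δ‖ = √55.2500 = 7.4330

(6.2650, 2.6926, 7.4330)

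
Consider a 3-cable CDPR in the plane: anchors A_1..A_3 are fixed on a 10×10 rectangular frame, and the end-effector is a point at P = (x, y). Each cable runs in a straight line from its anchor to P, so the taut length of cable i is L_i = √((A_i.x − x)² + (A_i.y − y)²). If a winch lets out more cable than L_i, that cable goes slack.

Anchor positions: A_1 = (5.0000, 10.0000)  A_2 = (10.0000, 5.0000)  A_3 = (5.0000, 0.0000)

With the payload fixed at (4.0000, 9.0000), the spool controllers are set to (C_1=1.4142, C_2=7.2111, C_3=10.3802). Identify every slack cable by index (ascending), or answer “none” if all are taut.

cable 1: L_1 = ‖A_1−P‖ = 1.4142;  C_1 = 1.4142 → taut
cable 2: L_2 = ‖A_2−P‖ = 7.2111;  C_2 = 7.2111 → taut
cable 3: L_3 = ‖A_3−P‖ = 9.0554;  C_3 = 10.3802 → slack

3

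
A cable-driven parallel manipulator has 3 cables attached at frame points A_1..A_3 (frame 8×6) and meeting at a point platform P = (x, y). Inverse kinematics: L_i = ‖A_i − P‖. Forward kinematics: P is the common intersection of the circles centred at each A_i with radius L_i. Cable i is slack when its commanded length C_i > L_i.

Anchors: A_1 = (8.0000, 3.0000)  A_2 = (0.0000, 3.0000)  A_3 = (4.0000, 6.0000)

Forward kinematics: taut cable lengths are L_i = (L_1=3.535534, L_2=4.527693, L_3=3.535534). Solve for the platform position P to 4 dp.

(4.5000, 2.5000)

expand ‖A_i−P‖²=L_i² and subtract eq 1 (q_i ≔ ‖A_i‖²−L_i²)
q_1 = 64.0000+9.0000−12.5000 = 60.5000
eq1−eq2 → [16.0000  0.0000]·P = 72.0000
eq1−eq3 → [8.0000  -6.0000]·P = 21.0000
2×2 solve → P = (4.5000, 2.5000)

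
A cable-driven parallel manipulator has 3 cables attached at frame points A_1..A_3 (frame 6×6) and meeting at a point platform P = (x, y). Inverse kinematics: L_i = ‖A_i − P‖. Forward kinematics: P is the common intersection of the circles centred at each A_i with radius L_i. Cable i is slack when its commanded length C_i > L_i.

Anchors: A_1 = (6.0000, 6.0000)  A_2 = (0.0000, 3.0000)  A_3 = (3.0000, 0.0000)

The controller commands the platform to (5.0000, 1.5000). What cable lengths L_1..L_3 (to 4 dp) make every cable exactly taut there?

L_1 = √((6.0000−5.0000)² + (6.0000−1.5000)²) = 4.6098
L_2 = √((0.0000−5.0000)² + (3.0000−1.5000)²) = 5.2202
L_3 = √((3.0000−5.0000)² + (0.0000−1.5000)²) = 2.5000

(4.6098, 5.2202, 2.5000)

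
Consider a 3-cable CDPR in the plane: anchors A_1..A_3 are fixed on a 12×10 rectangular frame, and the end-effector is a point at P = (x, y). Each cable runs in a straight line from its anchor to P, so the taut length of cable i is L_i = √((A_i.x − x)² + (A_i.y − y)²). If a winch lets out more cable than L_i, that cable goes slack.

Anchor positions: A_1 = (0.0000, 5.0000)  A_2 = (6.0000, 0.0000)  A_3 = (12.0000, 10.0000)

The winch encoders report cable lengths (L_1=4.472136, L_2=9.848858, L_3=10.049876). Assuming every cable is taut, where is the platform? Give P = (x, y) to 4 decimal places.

(2.0000, 9.0000)

expand ‖A_i−P‖²=L_i² and subtract eq 1 (c_i ≔ ‖A_i‖²−L_i²)
c_1 = 0.0000+25.0000−20.0000 = 5.0000
eq1−eq2 → [-12.0000  10.0000]·P = 66.0000
eq1−eq3 → [-24.0000  -10.0000]·P = -138.0000
2×2 solve → P = (2.0000, 9.0000)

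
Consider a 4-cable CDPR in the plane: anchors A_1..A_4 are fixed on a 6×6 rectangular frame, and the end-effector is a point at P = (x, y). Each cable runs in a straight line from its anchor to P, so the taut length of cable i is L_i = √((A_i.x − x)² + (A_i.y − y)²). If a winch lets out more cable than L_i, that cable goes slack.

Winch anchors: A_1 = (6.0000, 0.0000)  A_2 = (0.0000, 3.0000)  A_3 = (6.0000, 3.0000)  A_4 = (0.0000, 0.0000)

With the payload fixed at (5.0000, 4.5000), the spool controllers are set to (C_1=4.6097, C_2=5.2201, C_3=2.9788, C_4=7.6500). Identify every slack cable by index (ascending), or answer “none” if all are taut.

i=1: geometric 4.6098 vs commanded 4.6097 ⇒ taut
i=2: geometric 5.2202 vs commanded 5.2201 ⇒ taut
i=3: geometric 1.8028 vs commanded 2.9788 ⇒ slack
i=4: geometric 6.7268 vs commanded 7.6500 ⇒ slack

3, 4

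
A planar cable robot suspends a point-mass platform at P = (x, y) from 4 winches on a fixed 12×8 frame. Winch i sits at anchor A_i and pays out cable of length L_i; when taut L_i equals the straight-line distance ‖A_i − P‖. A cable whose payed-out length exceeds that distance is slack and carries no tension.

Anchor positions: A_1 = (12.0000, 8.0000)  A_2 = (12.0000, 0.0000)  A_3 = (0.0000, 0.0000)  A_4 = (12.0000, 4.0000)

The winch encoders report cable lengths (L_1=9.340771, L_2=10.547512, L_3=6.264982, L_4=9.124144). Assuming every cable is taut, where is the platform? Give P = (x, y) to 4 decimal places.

(3.0000, 5.5000)

expand ‖A_i−P‖²=L_i² and subtract eq 1 (q_i ≔ ‖A_i‖²−L_i²)
q_1 = 144.0000+64.0000−87.2500 = 120.7500
eq1−eq2 → [0.0000  16.0000]·P = 88.0000
eq1−eq3 → [24.0000  16.0000]·P = 160.0000
eq1−eq4 → [0.0000  8.0000]·P = 44.0000
2×2 solve → P = (3.0000, 5.5000)
check cable 4: ‖A_4−P‖² = 83.2500 ≈ L_4² = 83.2500 ✓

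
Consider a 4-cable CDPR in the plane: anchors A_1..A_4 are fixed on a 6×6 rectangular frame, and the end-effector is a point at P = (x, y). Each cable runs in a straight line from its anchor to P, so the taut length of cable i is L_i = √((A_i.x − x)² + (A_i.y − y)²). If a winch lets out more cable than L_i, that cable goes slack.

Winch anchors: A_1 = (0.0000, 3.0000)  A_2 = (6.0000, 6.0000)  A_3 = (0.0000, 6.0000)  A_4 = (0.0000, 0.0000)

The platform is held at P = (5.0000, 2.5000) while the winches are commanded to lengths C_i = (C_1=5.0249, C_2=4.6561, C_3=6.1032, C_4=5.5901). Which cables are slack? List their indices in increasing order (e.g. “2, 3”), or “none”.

i=1: geometric 5.0249 vs commanded 5.0249 ⇒ taut
i=2: geometric 3.6401 vs commanded 4.6561 ⇒ slack
i=3: geometric 6.1033 vs commanded 6.1032 ⇒ taut
i=4: geometric 5.5902 vs commanded 5.5901 ⇒ taut

2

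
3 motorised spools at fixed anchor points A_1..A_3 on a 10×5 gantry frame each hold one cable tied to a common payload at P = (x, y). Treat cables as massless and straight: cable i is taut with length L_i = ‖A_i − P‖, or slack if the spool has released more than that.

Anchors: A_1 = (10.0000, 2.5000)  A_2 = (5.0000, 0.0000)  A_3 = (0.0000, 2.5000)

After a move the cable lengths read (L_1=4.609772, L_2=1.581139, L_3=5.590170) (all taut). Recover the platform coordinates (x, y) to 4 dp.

(5.5000, 1.5000)

expand ‖A_i−P‖²=L_i² and subtract eq 1 (k_i ≔ ‖A_i‖²−L_i²)
k_1 = 100.0000+6.2500−21.2500 = 85.0000
eq1−eq2 → [10.0000  5.0000]·P = 62.5000
eq1−eq3 → [20.0000  0.0000]·P = 110.0000
2×2 solve → P = (5.5000, 1.5000)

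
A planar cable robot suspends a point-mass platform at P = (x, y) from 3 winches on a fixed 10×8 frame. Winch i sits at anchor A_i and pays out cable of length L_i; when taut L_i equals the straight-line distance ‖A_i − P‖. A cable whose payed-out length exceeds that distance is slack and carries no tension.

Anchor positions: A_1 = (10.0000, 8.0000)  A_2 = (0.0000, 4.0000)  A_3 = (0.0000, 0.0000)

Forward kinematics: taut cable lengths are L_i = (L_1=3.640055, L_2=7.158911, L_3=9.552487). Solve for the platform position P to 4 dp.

each cable: (A_i−P)·(A_i−P) = L_i²; let k_i = ‖A_i‖²−L_i²
k_1 = 100.0000+64.0000−13.2500 = 150.7500
row 1: 20.0000x + 8.0000y = 186.0000  (k_2=-35.2500)
row 2: 20.0000x + 16.0000y = 242.0000  (k_3=-91.2500)
Cramer on rows 1–2 → x = 6.5000, y = 7.0000

(6.5000, 7.0000)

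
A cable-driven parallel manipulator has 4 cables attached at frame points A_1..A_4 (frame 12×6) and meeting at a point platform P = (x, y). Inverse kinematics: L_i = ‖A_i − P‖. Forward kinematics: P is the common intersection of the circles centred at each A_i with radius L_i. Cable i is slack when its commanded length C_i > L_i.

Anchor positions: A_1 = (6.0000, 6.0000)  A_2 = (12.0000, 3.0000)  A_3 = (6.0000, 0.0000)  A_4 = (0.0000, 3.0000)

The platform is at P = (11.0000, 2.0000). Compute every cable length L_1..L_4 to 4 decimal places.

(6.4031, 1.4142, 5.3852, 11.0454)

L_1: Δ = A_1−P = (-5.0000, 4.0000) → ‖Δ‖ = √41.0000 = 6.4031
L_2: Δ = A_2−P = (1.0000, 1.0000) → ‖Δ‖ = √2.0000 = 1.4142
L_3: Δ = A_3−P = (-5.0000, -2.0000) → ‖Δ‖ = √29.0000 = 5.3852
L_4: Δ = A_4−P = (-11.0000, 1.0000) → ‖Δ‖ = √122.0000 = 11.0454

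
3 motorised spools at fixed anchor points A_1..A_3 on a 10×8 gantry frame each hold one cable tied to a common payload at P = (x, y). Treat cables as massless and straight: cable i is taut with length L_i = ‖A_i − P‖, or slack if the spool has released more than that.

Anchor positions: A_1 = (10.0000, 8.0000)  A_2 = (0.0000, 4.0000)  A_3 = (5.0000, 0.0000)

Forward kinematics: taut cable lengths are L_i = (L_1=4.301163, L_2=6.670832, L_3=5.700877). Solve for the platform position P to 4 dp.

(6.5000, 5.5000)

expand ‖A_i−P‖²=L_i² and subtract eq 1 (q_i ≔ ‖A_i‖²−L_i²)
q_1 = 100.0000+64.0000−18.5000 = 145.5000
eq1−eq2 → [20.0000  8.0000]·P = 174.0000
eq1−eq3 → [10.0000  16.0000]·P = 153.0000
2×2 solve → P = (6.5000, 5.5000)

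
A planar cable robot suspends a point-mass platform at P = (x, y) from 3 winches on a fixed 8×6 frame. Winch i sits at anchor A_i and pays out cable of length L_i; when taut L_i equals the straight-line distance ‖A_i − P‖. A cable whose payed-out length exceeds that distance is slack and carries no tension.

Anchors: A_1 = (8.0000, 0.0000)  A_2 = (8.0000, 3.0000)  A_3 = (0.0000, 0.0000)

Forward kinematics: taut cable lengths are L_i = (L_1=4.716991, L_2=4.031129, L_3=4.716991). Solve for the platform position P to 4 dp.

each cable: (A_i−P)·(A_i−P) = L_i²; let k_i = ‖A_i‖²−L_i²
k_1 = 64.0000+0.0000−22.2500 = 41.7500
row 1: 0.0000x − 6.0000y = -15.0000  (k_2=56.7500)
row 2: 16.0000x + 0.0000y = 64.0000  (k_3=-22.2500)
Cramer on rows 1–2 → x = 4.0000, y = 2.5000

(4.0000, 2.5000)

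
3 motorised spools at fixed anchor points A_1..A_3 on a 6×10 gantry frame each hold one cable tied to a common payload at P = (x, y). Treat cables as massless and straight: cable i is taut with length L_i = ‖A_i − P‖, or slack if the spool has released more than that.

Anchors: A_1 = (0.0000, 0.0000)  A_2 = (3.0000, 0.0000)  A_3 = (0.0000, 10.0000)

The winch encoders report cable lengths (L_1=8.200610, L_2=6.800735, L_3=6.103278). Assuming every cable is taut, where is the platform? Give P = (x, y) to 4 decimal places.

(5.0000, 6.5000)

circle eqns → linear via eq_j − eq_1; set q_j = A_j·A_j − L_j²
q_1 = 0.0000+0.0000−67.2500 = -67.2500
-6.0000·x + 0.0000·y = q_1−q_2 = -30.0000
0.0000·x − 20.0000·y = q_1−q_3 = -130.0000
solve first two rows → x=5.0000, y=6.5000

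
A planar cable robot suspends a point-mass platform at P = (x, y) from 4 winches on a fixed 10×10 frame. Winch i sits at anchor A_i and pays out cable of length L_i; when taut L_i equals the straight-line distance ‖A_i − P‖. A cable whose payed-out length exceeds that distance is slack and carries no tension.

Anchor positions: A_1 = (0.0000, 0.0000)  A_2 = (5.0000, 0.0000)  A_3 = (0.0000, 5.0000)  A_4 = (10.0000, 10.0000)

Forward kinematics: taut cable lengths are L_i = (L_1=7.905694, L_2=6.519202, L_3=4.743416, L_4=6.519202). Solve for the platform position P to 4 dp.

(4.5000, 6.5000)

each cable: (A_i−P)·(A_i−P) = L_i²; let c_i = ‖A_i‖²−L_i²
c_1 = 0.0000+0.0000−62.5000 = -62.5000
row 1: -10.0000x + 0.0000y = -45.0000  (c_2=-17.5000)
row 2: 0.0000x − 10.0000y = -65.0000  (c_3=2.5000)
row 3: -20.0000x − 20.0000y = -220.0000  (c_4=157.5000)
Cramer on rows 1–2 → x = 4.5000, y = 6.5000
check cable 4: ‖A_4−P‖² = 42.5000 ≈ L_4² = 42.5000 ✓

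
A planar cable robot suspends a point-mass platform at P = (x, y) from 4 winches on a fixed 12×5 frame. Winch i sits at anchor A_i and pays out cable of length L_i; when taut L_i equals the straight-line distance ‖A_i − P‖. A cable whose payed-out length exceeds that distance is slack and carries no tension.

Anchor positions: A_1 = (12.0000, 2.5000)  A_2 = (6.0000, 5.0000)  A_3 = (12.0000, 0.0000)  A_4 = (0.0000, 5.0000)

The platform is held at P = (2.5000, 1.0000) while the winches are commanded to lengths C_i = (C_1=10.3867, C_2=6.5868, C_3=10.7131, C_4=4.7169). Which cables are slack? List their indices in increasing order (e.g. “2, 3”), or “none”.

cable 1: L_1 = ‖A_1−P‖ = 9.6177;  C_1 = 10.3867 → slack
cable 2: L_2 = ‖A_2−P‖ = 5.3151;  C_2 = 6.5868 → slack
cable 3: L_3 = ‖A_3−P‖ = 9.5525;  C_3 = 10.7131 → slack
cable 4: L_4 = ‖A_4−P‖ = 4.7170;  C_4 = 4.7169 → taut

1, 2, 3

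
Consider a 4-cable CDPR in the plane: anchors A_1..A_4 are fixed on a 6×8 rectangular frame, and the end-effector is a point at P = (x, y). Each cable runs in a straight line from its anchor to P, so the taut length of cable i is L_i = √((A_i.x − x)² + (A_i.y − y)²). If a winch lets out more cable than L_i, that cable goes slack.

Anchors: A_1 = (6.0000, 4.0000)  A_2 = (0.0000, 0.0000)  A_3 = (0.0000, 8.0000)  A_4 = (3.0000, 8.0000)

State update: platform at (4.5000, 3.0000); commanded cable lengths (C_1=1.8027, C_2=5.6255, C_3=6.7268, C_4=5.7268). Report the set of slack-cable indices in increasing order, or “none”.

cable 1: √((1.5000)²+(1.0000)²)=1.8028, C_1=1.8027: taut
cable 2: √((-4.5000)²+(-3.0000)²)=5.4083, C_2=5.6255: slack
cable 3: √((-4.5000)²+(5.0000)²)=6.7268, C_3=6.7268: taut
cable 4: √((-1.5000)²+(5.0000)²)=5.2202, C_4=5.7268: slack

2, 4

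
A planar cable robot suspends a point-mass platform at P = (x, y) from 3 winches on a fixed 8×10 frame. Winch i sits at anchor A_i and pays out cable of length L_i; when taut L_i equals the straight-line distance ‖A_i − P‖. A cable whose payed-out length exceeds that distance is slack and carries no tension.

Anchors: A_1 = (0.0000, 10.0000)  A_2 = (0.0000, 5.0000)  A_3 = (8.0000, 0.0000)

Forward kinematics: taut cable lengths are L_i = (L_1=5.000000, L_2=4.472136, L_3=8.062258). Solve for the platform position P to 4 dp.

expand ‖A_i−P‖²=L_i² and subtract eq 1 (q_i ≔ ‖A_i‖²−L_i²)
q_1 = 0.0000+100.0000−25.0000 = 75.0000
eq1−eq2 → [0.0000  10.0000]·P = 70.0000
eq1−eq3 → [-16.0000  20.0000]·P = 76.0000
2×2 solve → P = (4.0000, 7.0000)

(4.0000, 7.0000)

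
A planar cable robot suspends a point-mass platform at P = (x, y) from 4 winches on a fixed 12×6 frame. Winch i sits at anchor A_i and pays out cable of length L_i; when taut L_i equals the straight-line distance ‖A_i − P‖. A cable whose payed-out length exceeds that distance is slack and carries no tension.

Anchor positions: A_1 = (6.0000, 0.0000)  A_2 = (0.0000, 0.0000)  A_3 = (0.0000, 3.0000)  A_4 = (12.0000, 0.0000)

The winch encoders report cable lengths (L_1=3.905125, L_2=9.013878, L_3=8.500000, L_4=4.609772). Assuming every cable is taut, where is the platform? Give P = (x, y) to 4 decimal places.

expand ‖A_i−P‖²=L_i² and subtract eq 1 (q_i ≔ ‖A_i‖²−L_i²)
q_1 = 36.0000+0.0000−15.2500 = 20.7500
eq1−eq2 → [12.0000  0.0000]·P = 102.0000
eq1−eq3 → [12.0000  -6.0000]·P = 84.0000
eq1−eq4 → [-12.0000  0.0000]·P = -102.0000
2×2 solve → P = (8.5000, 3.0000)
check cable 4: ‖A_4−P‖² = 21.2500 ≈ L_4² = 21.2500 ✓

(8.5000, 3.0000)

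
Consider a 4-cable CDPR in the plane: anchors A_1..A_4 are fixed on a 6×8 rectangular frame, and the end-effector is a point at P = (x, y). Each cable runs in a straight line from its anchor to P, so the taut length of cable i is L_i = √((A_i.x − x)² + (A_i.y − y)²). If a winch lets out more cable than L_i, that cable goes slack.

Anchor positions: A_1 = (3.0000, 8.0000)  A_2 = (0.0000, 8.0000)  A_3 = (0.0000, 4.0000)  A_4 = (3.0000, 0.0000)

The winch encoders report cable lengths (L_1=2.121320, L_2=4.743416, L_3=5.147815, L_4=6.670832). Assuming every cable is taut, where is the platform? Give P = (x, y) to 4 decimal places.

(4.5000, 6.5000)

circle eqns → linear via eq_j − eq_1; set q_j = A_j·A_j − L_j²
q_1 = 9.0000+64.0000−4.5000 = 68.5000
6.0000·x + 0.0000·y = q_1−q_2 = 27.0000
6.0000·x + 8.0000·y = q_1−q_3 = 79.0000
0.0000·x + 16.0000·y = q_1−q_4 = 104.0000
solve first two rows → x=4.5000, y=6.5000
check cable 4: ‖A_4−P‖² = 44.5000 ≈ L_4² = 44.5000 ✓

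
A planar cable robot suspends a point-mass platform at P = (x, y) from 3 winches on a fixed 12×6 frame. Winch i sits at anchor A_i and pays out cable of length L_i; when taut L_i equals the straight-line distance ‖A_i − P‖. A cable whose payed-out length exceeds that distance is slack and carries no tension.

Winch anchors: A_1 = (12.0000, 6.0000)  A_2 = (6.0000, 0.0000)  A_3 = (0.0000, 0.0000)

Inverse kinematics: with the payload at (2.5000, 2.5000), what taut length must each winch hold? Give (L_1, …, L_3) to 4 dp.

(10.1242, 4.3012, 3.5355)

L_1: Δ = A_1−P = (9.5000, 3.5000) → ‖Δ‖ = √102.5000 = 10.1242
L_2: Δ = A_2−P = (3.5000, -2.5000) → ‖Δ‖ = √18.5000 = 4.3012
L_3: Δ = A_3−P = (-2.5000, -2.5000) → ‖Δ‖ = √12.5000 = 3.5355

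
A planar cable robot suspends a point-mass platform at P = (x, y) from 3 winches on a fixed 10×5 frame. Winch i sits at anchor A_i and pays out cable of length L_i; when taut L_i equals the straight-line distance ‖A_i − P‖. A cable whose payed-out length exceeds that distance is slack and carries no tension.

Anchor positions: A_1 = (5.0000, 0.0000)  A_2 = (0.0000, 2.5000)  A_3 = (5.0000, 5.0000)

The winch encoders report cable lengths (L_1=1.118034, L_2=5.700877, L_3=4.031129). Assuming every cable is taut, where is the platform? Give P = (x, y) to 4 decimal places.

circle eqns → linear via eq_j − eq_1; set q_j = A_j·A_j − L_j²
q_1 = 25.0000+0.0000−1.2500 = 23.7500
10.0000·x − 5.0000·y = q_1−q_2 = 50.0000
0.0000·x − 10.0000·y = q_1−q_3 = -10.0000
solve first two rows → x=5.5000, y=1.0000

(5.5000, 1.0000)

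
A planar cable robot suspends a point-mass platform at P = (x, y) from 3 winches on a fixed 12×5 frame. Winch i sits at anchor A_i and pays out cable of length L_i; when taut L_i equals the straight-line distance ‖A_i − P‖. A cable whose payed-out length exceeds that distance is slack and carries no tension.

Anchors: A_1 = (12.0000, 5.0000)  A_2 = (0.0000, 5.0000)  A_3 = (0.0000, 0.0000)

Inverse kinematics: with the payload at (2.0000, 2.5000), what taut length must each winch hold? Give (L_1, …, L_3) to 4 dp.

(10.3078, 3.2016, 3.2016)

cable 1: Δx=10.0000, Δy=2.5000; L_1 = √(Δx²+Δy²) = 10.3078
cable 2: Δx=-2.0000, Δy=2.5000; L_2 = √(Δx²+Δy²) = 3.2016
cable 3: Δx=-2.0000, Δy=-2.5000; L_3 = √(Δx²+Δy²) = 3.2016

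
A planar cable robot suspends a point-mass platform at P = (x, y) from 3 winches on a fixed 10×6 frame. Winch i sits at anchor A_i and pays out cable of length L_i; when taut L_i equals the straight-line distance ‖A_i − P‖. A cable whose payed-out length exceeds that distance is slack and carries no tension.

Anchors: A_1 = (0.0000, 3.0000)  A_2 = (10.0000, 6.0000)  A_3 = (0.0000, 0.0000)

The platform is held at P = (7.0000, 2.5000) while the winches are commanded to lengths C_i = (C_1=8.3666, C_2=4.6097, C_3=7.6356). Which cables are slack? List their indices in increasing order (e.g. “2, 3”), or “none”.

cable 1: √((-7.0000)²+(0.5000)²)=7.0178, C_1=8.3666: slack
cable 2: √((3.0000)²+(3.5000)²)=4.6098, C_2=4.6097: taut
cable 3: √((-7.0000)²+(-2.5000)²)=7.4330, C_3=7.6356: slack

1, 3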